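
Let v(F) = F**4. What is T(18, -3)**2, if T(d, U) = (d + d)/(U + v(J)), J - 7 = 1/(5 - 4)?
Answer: 1296/16752649 ≈ 7.7361e-5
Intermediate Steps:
J = 8 (J = 7 + 1/(5 - 4) = 7 + 1/1 = 7 + 1 = 8)
T(d, U) = 2*d/(4096 + U) (T(d, U) = (d + d)/(U + 8**4) = (2*d)/(U + 4096) = (2*d)/(4096 + U) = 2*d/(4096 + U))
T(18, -3)**2 = (2*18/(4096 - 3))**2 = (2*18/4093)**2 = (2*18*(1/4093))**2 = (36/4093)**2 = 1296/16752649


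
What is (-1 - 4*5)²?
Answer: 441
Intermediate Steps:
(-1 - 4*5)² = (-1 - 20)² = (-21)² = 441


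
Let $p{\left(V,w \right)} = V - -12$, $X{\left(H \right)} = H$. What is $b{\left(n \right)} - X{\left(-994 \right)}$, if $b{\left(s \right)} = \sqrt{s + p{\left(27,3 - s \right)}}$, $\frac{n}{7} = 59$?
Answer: $994 + 2 \sqrt{113} \approx 1015.3$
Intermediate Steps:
$n = 413$ ($n = 7 \cdot 59 = 413$)
$p{\left(V,w \right)} = 12 + V$ ($p{\left(V,w \right)} = V + 12 = 12 + V$)
$b{\left(s \right)} = \sqrt{39 + s}$ ($b{\left(s \right)} = \sqrt{s + \left(12 + 27\right)} = \sqrt{s + 39} = \sqrt{39 + s}$)
$b{\left(n \right)} - X{\left(-994 \right)} = \sqrt{39 + 413} - -994 = \sqrt{452} + 994 = 2 \sqrt{113} + 994 = 994 + 2 \sqrt{113}$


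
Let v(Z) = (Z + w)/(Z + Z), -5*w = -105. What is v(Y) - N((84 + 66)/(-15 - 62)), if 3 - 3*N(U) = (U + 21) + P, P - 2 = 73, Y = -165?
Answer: 11853/385 ≈ 30.787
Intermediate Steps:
P = 75 (P = 2 + 73 = 75)
w = 21 (w = -1/5*(-105) = 21)
N(U) = -31 - U/3 (N(U) = 1 - ((U + 21) + 75)/3 = 1 - ((21 + U) + 75)/3 = 1 - (96 + U)/3 = 1 + (-32 - U/3) = -31 - U/3)
v(Z) = (21 + Z)/(2*Z) (v(Z) = (Z + 21)/(Z + Z) = (21 + Z)/((2*Z)) = (21 + Z)*(1/(2*Z)) = (21 + Z)/(2*Z))
v(Y) - N((84 + 66)/(-15 - 62)) = (1/2)*(21 - 165)/(-165) - (-31 - (84 + 66)/(3*(-15 - 62))) = (1/2)*(-1/165)*(-144) - (-31 - 50/(-77)) = 24/55 - (-31 - 50*(-1)/77) = 24/55 - (-31 - 1/3*(-150/77)) = 24/55 - (-31 + 50/77) = 24/55 - 1*(-2337/77) = 24/55 + 2337/77 = 11853/385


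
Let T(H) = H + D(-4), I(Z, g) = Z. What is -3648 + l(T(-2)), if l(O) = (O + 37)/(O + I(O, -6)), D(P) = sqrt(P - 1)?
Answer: -65729/18 - 37*I*sqrt(5)/18 ≈ -3651.6 - 4.5964*I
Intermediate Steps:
D(P) = sqrt(-1 + P)
T(H) = H + I*sqrt(5) (T(H) = H + sqrt(-1 - 4) = H + sqrt(-5) = H + I*sqrt(5))
l(O) = (37 + O)/(2*O) (l(O) = (O + 37)/(O + O) = (37 + O)/((2*O)) = (37 + O)*(1/(2*O)) = (37 + O)/(2*O))
-3648 + l(T(-2)) = -3648 + (37 + (-2 + I*sqrt(5)))/(2*(-2 + I*sqrt(5))) = -3648 + (35 + I*sqrt(5))/(2*(-2 + I*sqrt(5)))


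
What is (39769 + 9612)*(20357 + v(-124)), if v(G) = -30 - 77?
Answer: 999965250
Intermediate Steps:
v(G) = -107
(39769 + 9612)*(20357 + v(-124)) = (39769 + 9612)*(20357 - 107) = 49381*20250 = 999965250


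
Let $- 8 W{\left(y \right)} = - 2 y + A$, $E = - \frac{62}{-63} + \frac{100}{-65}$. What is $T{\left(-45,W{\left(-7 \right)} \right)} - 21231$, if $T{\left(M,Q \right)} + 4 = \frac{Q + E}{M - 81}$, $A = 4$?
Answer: $- \frac{8765289173}{412776} \approx -21235.0$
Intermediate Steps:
$E = - \frac{454}{819}$ ($E = \left(-62\right) \left(- \frac{1}{63}\right) + 100 \left(- \frac{1}{65}\right) = \frac{62}{63} - \frac{20}{13} = - \frac{454}{819} \approx -0.55433$)
$W{\left(y \right)} = - \frac{1}{2} + \frac{y}{4}$ ($W{\left(y \right)} = - \frac{- 2 y + 4}{8} = - \frac{4 - 2 y}{8} = - \frac{1}{2} + \frac{y}{4}$)
$T{\left(M,Q \right)} = -4 + \frac{- \frac{454}{819} + Q}{-81 + M}$ ($T{\left(M,Q \right)} = -4 + \frac{Q - \frac{454}{819}}{M - 81} = -4 + \frac{- \frac{454}{819} + Q}{-81 + M}$)
$T{\left(-45,W{\left(-7 \right)} \right)} - 21231 = \frac{\frac{264902}{819} + \left(- \frac{1}{2} + \frac{1}{4} \left(-7\right)\right) - -180}{-81 - 45} - 21231 = \frac{\frac{264902}{819} - \frac{9}{4} + 180}{-126} - 21231 = - \frac{\frac{264902}{819} - \frac{9}{4} + 180}{126} - 21231 = \left(- \frac{1}{126}\right) \frac{1641917}{3276} - 21231 = - \frac{1641917}{412776} - 21231 = - \frac{8765289173}{412776}$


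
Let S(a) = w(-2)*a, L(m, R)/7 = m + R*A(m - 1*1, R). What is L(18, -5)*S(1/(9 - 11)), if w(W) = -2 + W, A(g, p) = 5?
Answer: -98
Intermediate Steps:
L(m, R) = 7*m + 35*R (L(m, R) = 7*(m + R*5) = 7*(m + 5*R) = 7*m + 35*R)
S(a) = -4*a (S(a) = (-2 - 2)*a = -4*a)
L(18, -5)*S(1/(9 - 11)) = (7*18 + 35*(-5))*(-4/(9 - 11)) = (126 - 175)*(-4/(-2)) = -(-196)*(-1)/2 = -49*2 = -98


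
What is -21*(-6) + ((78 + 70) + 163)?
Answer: 437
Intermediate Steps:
-21*(-6) + ((78 + 70) + 163) = 126 + (148 + 163) = 126 + 311 = 437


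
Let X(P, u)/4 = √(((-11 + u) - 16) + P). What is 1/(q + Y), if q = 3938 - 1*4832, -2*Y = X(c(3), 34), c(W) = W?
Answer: -447/399598 + √10/399598 ≈ -0.0011107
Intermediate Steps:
X(P, u) = 4*√(-27 + P + u) (X(P, u) = 4*√(((-11 + u) - 16) + P) = 4*√((-27 + u) + P) = 4*√(-27 + P + u))
Y = -2*√10 (Y = -2*√(-27 + 3 + 34) = -2*√10 ≈ -6.3246)
q = -894 (q = 3938 - 4832 = -894)
1/(q + Y) = 1/(-894 - 2*√10)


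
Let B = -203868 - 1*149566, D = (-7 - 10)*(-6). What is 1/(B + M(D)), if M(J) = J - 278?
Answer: -1/353610 ≈ -2.8280e-6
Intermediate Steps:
D = 102 (D = -17*(-6) = 102)
B = -353434 (B = -203868 - 149566 = -353434)
M(J) = -278 + J
1/(B + M(D)) = 1/(-353434 + (-278 + 102)) = 1/(-353434 - 176) = 1/(-353610) = -1/353610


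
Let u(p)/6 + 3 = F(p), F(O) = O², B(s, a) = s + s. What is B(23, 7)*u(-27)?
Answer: 200376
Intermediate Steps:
B(s, a) = 2*s
u(p) = -18 + 6*p²
B(23, 7)*u(-27) = (2*23)*(-18 + 6*(-27)²) = 46*(-18 + 6*729) = 46*(-18 + 4374) = 46*4356 = 200376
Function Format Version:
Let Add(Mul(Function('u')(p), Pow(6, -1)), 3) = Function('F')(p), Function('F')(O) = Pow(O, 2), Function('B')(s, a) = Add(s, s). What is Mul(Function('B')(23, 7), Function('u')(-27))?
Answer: 200376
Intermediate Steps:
Function('B')(s, a) = Mul(2, s)
Function('u')(p) = Add(-18, Mul(6, Pow(p, 2)))
Mul(Function('B')(23, 7), Function('u')(-27)) = Mul(Mul(2, 23), Add(-18, Mul(6, Pow(-27, 2)))) = Mul(46, Add(-18, Mul(6, 729))) = Mul(46, Add(-18, 4374)) = Mul(46, 4356) = 200376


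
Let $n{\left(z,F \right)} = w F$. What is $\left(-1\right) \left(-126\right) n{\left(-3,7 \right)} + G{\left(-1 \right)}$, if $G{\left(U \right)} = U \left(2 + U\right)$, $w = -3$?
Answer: $-2647$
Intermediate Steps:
$n{\left(z,F \right)} = - 3 F$
$\left(-1\right) \left(-126\right) n{\left(-3,7 \right)} + G{\left(-1 \right)} = \left(-1\right) \left(-126\right) \left(\left(-3\right) 7\right) - \left(2 - 1\right) = 126 \left(-21\right) - 1 = -2646 - 1 = -2647$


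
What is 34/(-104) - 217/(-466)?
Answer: 1681/12116 ≈ 0.13874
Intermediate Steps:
34/(-104) - 217/(-466) = 34*(-1/104) - 217*(-1/466) = -17/52 + 217/466 = 1681/12116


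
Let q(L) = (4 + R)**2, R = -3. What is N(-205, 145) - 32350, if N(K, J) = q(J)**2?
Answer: -32349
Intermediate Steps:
q(L) = 1 (q(L) = (4 - 3)**2 = 1**2 = 1)
N(K, J) = 1 (N(K, J) = 1**2 = 1)
N(-205, 145) - 32350 = 1 - 32350 = -32349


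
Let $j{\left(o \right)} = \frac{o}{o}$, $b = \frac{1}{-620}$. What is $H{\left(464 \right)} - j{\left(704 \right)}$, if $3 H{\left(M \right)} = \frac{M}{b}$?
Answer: $- \frac{287683}{3} \approx -95894.0$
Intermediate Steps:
$b = - \frac{1}{620} \approx -0.0016129$
$H{\left(M \right)} = - \frac{620 M}{3}$ ($H{\left(M \right)} = \frac{M \frac{1}{- \frac{1}{620}}}{3} = \frac{M \left(-620\right)}{3} = \frac{\left(-620\right) M}{3} = - \frac{620 M}{3}$)
$j{\left(o \right)} = 1$
$H{\left(464 \right)} - j{\left(704 \right)} = \left(- \frac{620}{3}\right) 464 - 1 = - \frac{287680}{3} - 1 = - \frac{287683}{3}$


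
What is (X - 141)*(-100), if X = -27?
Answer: 16800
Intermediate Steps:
(X - 141)*(-100) = (-27 - 141)*(-100) = -168*(-100) = 16800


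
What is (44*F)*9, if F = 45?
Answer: 17820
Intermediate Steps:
(44*F)*9 = (44*45)*9 = 1980*9 = 17820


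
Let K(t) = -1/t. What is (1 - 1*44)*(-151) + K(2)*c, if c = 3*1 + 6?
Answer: 12977/2 ≈ 6488.5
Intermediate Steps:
c = 9 (c = 3 + 6 = 9)
(1 - 1*44)*(-151) + K(2)*c = (1 - 1*44)*(-151) - 1/2*9 = (1 - 44)*(-151) - 1*½*9 = -43*(-151) - ½*9 = 6493 - 9/2 = 12977/2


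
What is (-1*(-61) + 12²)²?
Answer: 42025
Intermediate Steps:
(-1*(-61) + 12²)² = (61 + 144)² = 205² = 42025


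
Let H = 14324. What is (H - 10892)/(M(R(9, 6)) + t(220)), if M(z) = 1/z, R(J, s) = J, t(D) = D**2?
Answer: 30888/435601 ≈ 0.070909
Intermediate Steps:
(H - 10892)/(M(R(9, 6)) + t(220)) = (14324 - 10892)/(1/9 + 220**2) = 3432/(1/9 + 48400) = 3432/(435601/9) = 3432*(9/435601) = 30888/435601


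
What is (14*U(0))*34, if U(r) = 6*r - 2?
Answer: -952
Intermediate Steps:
U(r) = -2 + 6*r
(14*U(0))*34 = (14*(-2 + 6*0))*34 = (14*(-2 + 0))*34 = (14*(-2))*34 = -28*34 = -952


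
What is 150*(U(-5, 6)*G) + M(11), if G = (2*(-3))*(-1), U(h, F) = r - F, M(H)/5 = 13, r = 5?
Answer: -835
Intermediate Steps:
M(H) = 65 (M(H) = 5*13 = 65)
U(h, F) = 5 - F
G = 6 (G = -6*(-1) = 6)
150*(U(-5, 6)*G) + M(11) = 150*((5 - 1*6)*6) + 65 = 150*((5 - 6)*6) + 65 = 150*(-1*6) + 65 = 150*(-6) + 65 = -900 + 65 = -835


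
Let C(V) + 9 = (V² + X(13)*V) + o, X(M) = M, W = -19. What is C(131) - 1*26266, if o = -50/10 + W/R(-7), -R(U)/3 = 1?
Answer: -22229/3 ≈ -7409.7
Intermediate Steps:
R(U) = -3 (R(U) = -3*1 = -3)
o = 4/3 (o = -50/10 - 19/(-3) = -50*⅒ - 19*(-⅓) = -5 + 19/3 = 4/3 ≈ 1.3333)
C(V) = -23/3 + V² + 13*V (C(V) = -9 + ((V² + 13*V) + 4/3) = -9 + (4/3 + V² + 13*V) = -23/3 + V² + 13*V)
C(131) - 1*26266 = (-23/3 + 131² + 13*131) - 1*26266 = (-23/3 + 17161 + 1703) - 26266 = 56569/3 - 26266 = -22229/3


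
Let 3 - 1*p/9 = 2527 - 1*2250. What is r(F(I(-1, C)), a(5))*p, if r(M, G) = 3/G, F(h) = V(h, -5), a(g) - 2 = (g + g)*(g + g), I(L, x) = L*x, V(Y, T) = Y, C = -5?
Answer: -1233/17 ≈ -72.529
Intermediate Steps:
a(g) = 2 + 4*g² (a(g) = 2 + (g + g)*(g + g) = 2 + (2*g)*(2*g) = 2 + 4*g²)
F(h) = h
p = -2466 (p = 27 - 9*(2527 - 1*2250) = 27 - 9*(2527 - 2250) = 27 - 9*277 = 27 - 2493 = -2466)
r(F(I(-1, C)), a(5))*p = (3/(2 + 4*5²))*(-2466) = (3/(2 + 4*25))*(-2466) = (3/(2 + 100))*(-2466) = (3/102)*(-2466) = (3*(1/102))*(-2466) = (1/34)*(-2466) = -1233/17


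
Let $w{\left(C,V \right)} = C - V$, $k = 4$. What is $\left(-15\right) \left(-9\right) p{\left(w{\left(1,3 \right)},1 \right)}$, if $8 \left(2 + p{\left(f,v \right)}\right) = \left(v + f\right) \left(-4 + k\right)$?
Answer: $-270$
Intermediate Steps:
$p{\left(f,v \right)} = -2$ ($p{\left(f,v \right)} = -2 + \frac{\left(v + f\right) \left(-4 + 4\right)}{8} = -2 + \frac{\left(f + v\right) 0}{8} = -2 + \frac{1}{8} \cdot 0 = -2 + 0 = -2$)
$\left(-15\right) \left(-9\right) p{\left(w{\left(1,3 \right)},1 \right)} = \left(-15\right) \left(-9\right) \left(-2\right) = 135 \left(-2\right) = -270$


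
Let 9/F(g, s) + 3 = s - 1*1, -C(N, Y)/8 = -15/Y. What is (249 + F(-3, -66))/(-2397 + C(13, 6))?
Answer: -17421/166390 ≈ -0.10470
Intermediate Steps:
C(N, Y) = 120/Y (C(N, Y) = -(-120)/Y = 120/Y)
F(g, s) = 9/(-4 + s) (F(g, s) = 9/(-3 + (s - 1*1)) = 9/(-3 + (s - 1)) = 9/(-3 + (-1 + s)) = 9/(-4 + s))
(249 + F(-3, -66))/(-2397 + C(13, 6)) = (249 + 9/(-4 - 66))/(-2397 + 120/6) = (249 + 9/(-70))/(-2397 + 120*(⅙)) = (249 + 9*(-1/70))/(-2397 + 20) = (249 - 9/70)/(-2377) = (17421/70)*(-1/2377) = -17421/166390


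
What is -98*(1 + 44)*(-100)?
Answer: 441000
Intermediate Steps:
-98*(1 + 44)*(-100) = -98*45*(-100) = -4410*(-100) = 441000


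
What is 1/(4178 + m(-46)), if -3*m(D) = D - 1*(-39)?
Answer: 3/12541 ≈ 0.00023922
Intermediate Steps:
m(D) = -13 - D/3 (m(D) = -(D - 1*(-39))/3 = -(D + 39)/3 = -(39 + D)/3 = -13 - D/3)
1/(4178 + m(-46)) = 1/(4178 + (-13 - ⅓*(-46))) = 1/(4178 + (-13 + 46/3)) = 1/(4178 + 7/3) = 1/(12541/3) = 3/12541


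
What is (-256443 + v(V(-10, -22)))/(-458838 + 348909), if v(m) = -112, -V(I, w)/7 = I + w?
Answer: 256555/109929 ≈ 2.3338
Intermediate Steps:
V(I, w) = -7*I - 7*w (V(I, w) = -7*(I + w) = -7*I - 7*w)
(-256443 + v(V(-10, -22)))/(-458838 + 348909) = (-256443 - 112)/(-458838 + 348909) = -256555/(-109929) = -256555*(-1/109929) = 256555/109929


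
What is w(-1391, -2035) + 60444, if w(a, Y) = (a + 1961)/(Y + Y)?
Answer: 24600651/407 ≈ 60444.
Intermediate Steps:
w(a, Y) = (1961 + a)/(2*Y) (w(a, Y) = (1961 + a)/((2*Y)) = (1961 + a)*(1/(2*Y)) = (1961 + a)/(2*Y))
w(-1391, -2035) + 60444 = (½)*(1961 - 1391)/(-2035) + 60444 = (½)*(-1/2035)*570 + 60444 = -57/407 + 60444 = 24600651/407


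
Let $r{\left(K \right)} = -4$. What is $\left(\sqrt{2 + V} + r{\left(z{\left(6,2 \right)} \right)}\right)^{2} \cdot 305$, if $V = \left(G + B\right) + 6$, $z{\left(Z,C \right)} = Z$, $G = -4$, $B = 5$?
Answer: $305$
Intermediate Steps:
$V = 7$ ($V = \left(-4 + 5\right) + 6 = 1 + 6 = 7$)
$\left(\sqrt{2 + V} + r{\left(z{\left(6,2 \right)} \right)}\right)^{2} \cdot 305 = \left(\sqrt{2 + 7} - 4\right)^{2} \cdot 305 = \left(\sqrt{9} - 4\right)^{2} \cdot 305 = \left(3 - 4\right)^{2} \cdot 305 = \left(-1\right)^{2} \cdot 305 = 1 \cdot 305 = 305$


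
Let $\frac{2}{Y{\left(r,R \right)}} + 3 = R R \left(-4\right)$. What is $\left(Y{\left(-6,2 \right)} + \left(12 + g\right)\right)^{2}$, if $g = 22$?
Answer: $\frac{414736}{361} \approx 1148.9$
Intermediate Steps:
$Y{\left(r,R \right)} = \frac{2}{-3 - 4 R^{2}}$ ($Y{\left(r,R \right)} = \frac{2}{-3 + R R \left(-4\right)} = \frac{2}{-3 + R^{2} \left(-4\right)} = \frac{2}{-3 - 4 R^{2}}$)
$\left(Y{\left(-6,2 \right)} + \left(12 + g\right)\right)^{2} = \left(- \frac{2}{3 + 4 \cdot 2^{2}} + \left(12 + 22\right)\right)^{2} = \left(- \frac{2}{3 + 4 \cdot 4} + 34\right)^{2} = \left(- \frac{2}{3 + 16} + 34\right)^{2} = \left(- \frac{2}{19} + 34\right)^{2} = \left(\frac{644}{19}\right)^{2} = \frac{414736}{361}$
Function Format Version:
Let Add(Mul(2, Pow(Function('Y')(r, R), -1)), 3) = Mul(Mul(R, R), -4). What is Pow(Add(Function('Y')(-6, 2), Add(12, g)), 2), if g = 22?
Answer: Rational(414736, 361) ≈ 1148.9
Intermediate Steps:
Function('Y')(r, R) = Mul(2, Pow(Add(-3, Mul(-4, Pow(R, 2))), -1)) (Function('Y')(r, R) = Mul(2, Pow(Add(-3, Mul(Mul(R, R), -4)), -1)) = Mul(2, Pow(Add(-3, Mul(Pow(R, 2), -4)), -1)) = Mul(2, Pow(Add(-3, Mul(-4, Pow(R, 2))), -1)))
Pow(Add(Function('Y')(-6, 2), Add(12, g)), 2) = Pow(Add(Mul(-2, Pow(Add(3, Mul(4, Pow(2, 2))), -1)), Add(12, 22)), 2) = Pow(Add(Mul(-2, Pow(Add(3, Mul(4, 4)), -1)), 34), 2) = Pow(Add(Mul(-2, Pow(Add(3, 16), -1)), 34), 2) = Pow(Add(Mul(-2, Pow(19, -1)), 34), 2) = Pow(Add(Mul(-2, Rational(1, 19)), 34), 2) = Pow(Add(Rational(-2, 19), 34), 2) = Pow(Rational(644, 19), 2) = Rational(414736, 361)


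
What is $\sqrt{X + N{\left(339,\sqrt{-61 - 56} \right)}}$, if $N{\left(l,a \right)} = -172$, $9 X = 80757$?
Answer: $\sqrt{8801} \approx 93.814$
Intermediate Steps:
$X = 8973$ ($X = \frac{1}{9} \cdot 80757 = 8973$)
$\sqrt{X + N{\left(339,\sqrt{-61 - 56} \right)}} = \sqrt{8973 - 172} = \sqrt{8801}$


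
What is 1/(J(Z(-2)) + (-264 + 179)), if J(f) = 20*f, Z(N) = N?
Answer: -1/125 ≈ -0.0080000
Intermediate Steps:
1/(J(Z(-2)) + (-264 + 179)) = 1/(20*(-2) + (-264 + 179)) = 1/(-40 - 85) = 1/(-125) = -1/125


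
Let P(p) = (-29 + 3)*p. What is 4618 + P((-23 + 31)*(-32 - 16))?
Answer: 14602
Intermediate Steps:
P(p) = -26*p
4618 + P((-23 + 31)*(-32 - 16)) = 4618 - 26*(-23 + 31)*(-32 - 16) = 4618 - 208*(-48) = 4618 - 26*(-384) = 4618 + 9984 = 14602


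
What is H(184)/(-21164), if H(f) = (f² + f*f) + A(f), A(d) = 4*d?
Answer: -17112/5291 ≈ -3.2342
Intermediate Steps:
H(f) = 2*f² + 4*f (H(f) = (f² + f*f) + 4*f = (f² + f²) + 4*f = 2*f² + 4*f)
H(184)/(-21164) = (2*184*(2 + 184))/(-21164) = (2*184*186)*(-1/21164) = 68448*(-1/21164) = -17112/5291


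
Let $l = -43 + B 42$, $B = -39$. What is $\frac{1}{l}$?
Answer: $- \frac{1}{1681} \approx -0.00059488$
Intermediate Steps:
$l = -1681$ ($l = -43 - 1638 = -1681$)
$\frac{1}{l} = \frac{1}{-1681} = - \frac{1}{1681}$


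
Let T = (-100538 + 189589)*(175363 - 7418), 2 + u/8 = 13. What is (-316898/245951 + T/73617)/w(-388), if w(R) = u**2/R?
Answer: -356798854971886763/35053554348912 ≈ -10179.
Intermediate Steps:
u = 88 (u = -16 + 8*13 = -16 + 104 = 88)
T = 14955670195 (T = 89051*167945 = 14955670195)
w(R) = 7744/R (w(R) = 88**2/R = 7744/R)
(-316898/245951 + T/73617)/w(-388) = (-316898/245951 + 14955670195/73617)/((7744/(-388))) = (-316898*1/245951 + 14955670195*(1/73617))/((7744*(-1/388))) = (-316898/245951 + 14955670195/73617)/(-1936/97) = (3678338711050379/18106174767)*(-97/1936) = -356798854971886763/35053554348912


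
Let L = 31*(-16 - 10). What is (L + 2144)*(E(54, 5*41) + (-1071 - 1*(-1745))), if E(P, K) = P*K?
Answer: 15713472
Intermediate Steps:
L = -806 (L = 31*(-26) = -806)
E(P, K) = K*P
(L + 2144)*(E(54, 5*41) + (-1071 - 1*(-1745))) = (-806 + 2144)*((5*41)*54 + (-1071 - 1*(-1745))) = 1338*(205*54 + (-1071 + 1745)) = 1338*(11070 + 674) = 1338*11744 = 15713472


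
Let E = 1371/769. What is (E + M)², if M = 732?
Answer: 318410789841/591361 ≈ 5.3844e+5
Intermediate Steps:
E = 1371/769 (E = 1371*(1/769) = 1371/769 ≈ 1.7828)
(E + M)² = (1371/769 + 732)² = (564279/769)² = 318410789841/591361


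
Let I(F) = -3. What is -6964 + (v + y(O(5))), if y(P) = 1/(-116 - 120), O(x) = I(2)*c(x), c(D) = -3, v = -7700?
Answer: -3460705/236 ≈ -14664.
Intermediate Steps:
O(x) = 9 (O(x) = -3*(-3) = 9)
y(P) = -1/236 (y(P) = 1/(-236) = -1/236)
-6964 + (v + y(O(5))) = -6964 + (-7700 - 1/236) = -6964 - 1817201/236 = -3460705/236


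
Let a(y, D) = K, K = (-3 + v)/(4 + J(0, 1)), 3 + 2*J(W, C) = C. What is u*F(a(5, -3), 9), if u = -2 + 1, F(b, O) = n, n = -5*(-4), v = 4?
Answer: -20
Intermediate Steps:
J(W, C) = -3/2 + C/2
K = ⅓ (K = (-3 + 4)/(4 + (-3/2 + (½)*1)) = 1/(4 + (-3/2 + ½)) = 1/(4 - 1) = 1/3 = 1*(⅓) = ⅓ ≈ 0.33333)
a(y, D) = ⅓
n = 20
F(b, O) = 20
u = -1
u*F(a(5, -3), 9) = -1*20 = -20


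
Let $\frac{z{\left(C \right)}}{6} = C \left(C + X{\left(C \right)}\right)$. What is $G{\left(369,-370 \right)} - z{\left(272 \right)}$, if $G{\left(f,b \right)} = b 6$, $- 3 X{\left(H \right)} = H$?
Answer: $-298156$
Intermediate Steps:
$X{\left(H \right)} = - \frac{H}{3}$
$G{\left(f,b \right)} = 6 b$
$z{\left(C \right)} = 4 C^{2}$ ($z{\left(C \right)} = 6 C \left(C - \frac{C}{3}\right) = 6 C \frac{2 C}{3} = 6 \frac{2 C^{2}}{3} = 4 C^{2}$)
$G{\left(369,-370 \right)} - z{\left(272 \right)} = 6 \left(-370\right) - 4 \cdot 272^{2} = -2220 - 4 \cdot 73984 = -2220 - 295936 = -298156$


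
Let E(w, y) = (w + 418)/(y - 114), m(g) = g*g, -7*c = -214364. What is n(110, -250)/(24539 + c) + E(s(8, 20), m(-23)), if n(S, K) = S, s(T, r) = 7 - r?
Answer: 31341007/32049371 ≈ 0.97790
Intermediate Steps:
c = 214364/7 (c = -⅐*(-214364) = 214364/7 ≈ 30623.)
m(g) = g²
E(w, y) = (418 + w)/(-114 + y)
n(110, -250)/(24539 + c) + E(s(8, 20), m(-23)) = 110/(24539 + 214364/7) + (418 + (7 - 1*20))/(-114 + (-23)²) = 110/(386137/7) + (418 + (7 - 20))/(-114 + 529) = 110*(7/386137) + (418 - 13)/415 = 770/386137 + (1/415)*405 = 770/386137 + 81/83 = 31341007/32049371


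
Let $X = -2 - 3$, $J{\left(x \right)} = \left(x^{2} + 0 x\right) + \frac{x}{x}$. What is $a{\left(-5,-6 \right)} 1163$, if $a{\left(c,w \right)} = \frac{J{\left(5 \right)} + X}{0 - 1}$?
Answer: $-24423$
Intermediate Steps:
$J{\left(x \right)} = 1 + x^{2}$ ($J{\left(x \right)} = \left(x^{2} + 0\right) + 1 = x^{2} + 1 = 1 + x^{2}$)
$X = -5$ ($X = -2 - 3 = -5$)
$a{\left(c,w \right)} = -21$ ($a{\left(c,w \right)} = \frac{\left(1 + 5^{2}\right) - 5}{0 - 1} = \frac{\left(1 + 25\right) - 5}{-1} = \left(26 - 5\right) \left(-1\right) = 21 \left(-1\right) = -21$)
$a{\left(-5,-6 \right)} 1163 = \left(-21\right) 1163 = -24423$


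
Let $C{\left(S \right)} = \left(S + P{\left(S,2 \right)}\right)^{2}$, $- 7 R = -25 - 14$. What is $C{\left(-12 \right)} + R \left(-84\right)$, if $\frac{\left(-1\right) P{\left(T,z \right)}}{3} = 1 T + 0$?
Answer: $108$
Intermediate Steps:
$P{\left(T,z \right)} = - 3 T$ ($P{\left(T,z \right)} = - 3 \left(1 T + 0\right) = - 3 \left(T + 0\right) = - 3 T$)
$R = \frac{39}{7}$ ($R = - \frac{-25 - 14}{7} = \left(- \frac{1}{7}\right) \left(-39\right) = \frac{39}{7} \approx 5.5714$)
$C{\left(S \right)} = 4 S^{2}$ ($C{\left(S \right)} = \left(S - 3 S\right)^{2} = \left(- 2 S\right)^{2} = 4 S^{2}$)
$C{\left(-12 \right)} + R \left(-84\right) = 4 \left(-12\right)^{2} + \frac{39}{7} \left(-84\right) = 4 \cdot 144 - 468 = 576 - 468 = 108$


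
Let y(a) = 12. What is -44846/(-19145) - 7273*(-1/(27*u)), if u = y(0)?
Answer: 153771689/6202980 ≈ 24.790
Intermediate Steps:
u = 12
-44846/(-19145) - 7273*(-1/(27*u)) = -44846/(-19145) - 7273/(12*(-27)) = -44846*(-1/19145) - 7273/(-324) = 44846/19145 - 7273*(-1/324) = 44846/19145 + 7273/324 = 153771689/6202980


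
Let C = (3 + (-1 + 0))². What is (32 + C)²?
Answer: 1296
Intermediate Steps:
C = 4 (C = (3 - 1)² = 2² = 4)
(32 + C)² = (32 + 4)² = 36² = 1296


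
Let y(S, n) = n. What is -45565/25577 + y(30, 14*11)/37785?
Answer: -156157697/87856995 ≈ -1.7774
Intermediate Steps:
-45565/25577 + y(30, 14*11)/37785 = -45565/25577 + (14*11)/37785 = -45565*1/25577 + 154*(1/37785) = -45565/25577 + 14/3435 = -156157697/87856995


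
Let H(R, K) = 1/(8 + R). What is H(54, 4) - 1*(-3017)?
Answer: 187055/62 ≈ 3017.0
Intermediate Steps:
H(54, 4) - 1*(-3017) = 1/(8 + 54) - 1*(-3017) = 1/62 + 3017 = 187055/62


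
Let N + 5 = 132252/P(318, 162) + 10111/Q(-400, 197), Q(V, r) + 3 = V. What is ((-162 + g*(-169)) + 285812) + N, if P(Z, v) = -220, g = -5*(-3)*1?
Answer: 6261252656/22165 ≈ 2.8248e+5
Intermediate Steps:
g = 15 (g = 15*1 = 15)
Q(V, r) = -3 + V
N = -13991319/22165 (N = -5 + (132252/(-220) + 10111/(-3 - 400)) = -5 + (132252*(-1/220) + 10111/(-403)) = -5 + (-33063/55 + 10111*(-1/403)) = -5 + (-33063/55 - 10111/403) = -5 - 13880494/22165 = -13991319/22165 ≈ -631.23)
((-162 + g*(-169)) + 285812) + N = ((-162 + 15*(-169)) + 285812) - 13991319/22165 = ((-162 - 2535) + 285812) - 13991319/22165 = (-2697 + 285812) - 13991319/22165 = 283115 - 13991319/22165 = 6261252656/22165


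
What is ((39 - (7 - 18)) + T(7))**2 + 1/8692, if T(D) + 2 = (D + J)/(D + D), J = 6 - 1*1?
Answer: 1016651137/425908 ≈ 2387.0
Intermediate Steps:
J = 5 (J = 6 - 1 = 5)
T(D) = -2 + (5 + D)/(2*D) (T(D) = -2 + (D + 5)/(D + D) = -2 + (5 + D)/((2*D)) = -2 + (5 + D)*(1/(2*D)) = -2 + (5 + D)/(2*D))
((39 - (7 - 18)) + T(7))**2 + 1/8692 = ((39 - (7 - 18)) + (1/2)*(5 - 3*7)/7)**2 + 1/8692 = ((39 - 1*(-11)) + (1/2)*(1/7)*(5 - 21))**2 + 1/8692 = ((39 + 11) + (1/2)*(1/7)*(-16))**2 + 1/8692 = (50 - 8/7)**2 + 1/8692 = (342/7)**2 + 1/8692 = 116964/49 + 1/8692 = 1016651137/425908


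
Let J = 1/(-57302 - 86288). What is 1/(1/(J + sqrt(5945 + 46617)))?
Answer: -1/143590 + sqrt(52562) ≈ 229.26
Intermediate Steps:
J = -1/143590 (J = 1/(-143590) = -1/143590 ≈ -6.9643e-6)
1/(1/(J + sqrt(5945 + 46617))) = 1/(1/(-1/143590 + sqrt(5945 + 46617))) = 1/(1/(-1/143590 + sqrt(52562))) = -1/143590 + sqrt(52562)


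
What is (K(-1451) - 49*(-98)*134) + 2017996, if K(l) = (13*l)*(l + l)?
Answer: 57401890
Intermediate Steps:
K(l) = 26*l² (K(l) = (13*l)*(2*l) = 26*l²)
(K(-1451) - 49*(-98)*134) + 2017996 = (26*(-1451)² - 49*(-98)*134) + 2017996 = (26*2105401 + 4802*134) + 2017996 = (54740426 + 643468) + 2017996 = 55383894 + 2017996 = 57401890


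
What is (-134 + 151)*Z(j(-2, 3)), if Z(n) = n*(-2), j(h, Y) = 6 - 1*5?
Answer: -34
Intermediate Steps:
j(h, Y) = 1 (j(h, Y) = 6 - 5 = 1)
Z(n) = -2*n
(-134 + 151)*Z(j(-2, 3)) = (-134 + 151)*(-2*1) = 17*(-2) = -34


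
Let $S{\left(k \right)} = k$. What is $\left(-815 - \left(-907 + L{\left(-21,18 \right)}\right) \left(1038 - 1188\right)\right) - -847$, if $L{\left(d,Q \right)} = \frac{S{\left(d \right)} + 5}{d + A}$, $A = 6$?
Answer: $-135858$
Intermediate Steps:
$L{\left(d,Q \right)} = \frac{5 + d}{6 + d}$ ($L{\left(d,Q \right)} = \frac{d + 5}{d + 6} = \frac{5 + d}{6 + d}$)
$\left(-815 - \left(-907 + L{\left(-21,18 \right)}\right) \left(1038 - 1188\right)\right) - -847 = \left(-815 - \left(-907 + \frac{5 - 21}{6 - 21}\right) \left(1038 - 1188\right)\right) - -847 = \left(-815 - \left(-907 + \frac{1}{-15} \left(-16\right)\right) \left(-150\right)\right) + 847 = \left(-815 - \left(-907 - - \frac{16}{15}\right) \left(-150\right)\right) + 847 = \left(-815 - \left(-907 + \frac{16}{15}\right) \left(-150\right)\right) + 847 = \left(-815 - \left(- \frac{13589}{15}\right) \left(-150\right)\right) + 847 = \left(-815 - 135890\right) + 847 = -136705 + 847 = -135858$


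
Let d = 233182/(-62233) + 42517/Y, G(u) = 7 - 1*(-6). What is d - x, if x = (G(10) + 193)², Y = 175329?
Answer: -463068028050869/10911249657 ≈ -42440.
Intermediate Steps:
G(u) = 13 (G(u) = 7 + 6 = 13)
x = 42436 (x = (13 + 193)² = 206² = 42436)
d = -38237606417/10911249657 (d = 233182/(-62233) + 42517/175329 = 233182*(-1/62233) + 42517*(1/175329) = -233182/62233 + 42517/175329 = -38237606417/10911249657 ≈ -3.5044)
d - x = -38237606417/10911249657 - 1*42436 = -38237606417/10911249657 - 42436 = -463068028050869/10911249657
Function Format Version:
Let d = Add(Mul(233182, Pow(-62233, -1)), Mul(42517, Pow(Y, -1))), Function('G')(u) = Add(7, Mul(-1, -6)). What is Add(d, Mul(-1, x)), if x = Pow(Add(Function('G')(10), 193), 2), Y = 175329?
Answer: Rational(-463068028050869, 10911249657) ≈ -42440.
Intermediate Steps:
Function('G')(u) = 13 (Function('G')(u) = Add(7, 6) = 13)
x = 42436 (x = Pow(Add(13, 193), 2) = Pow(206, 2) = 42436)
d = Rational(-38237606417, 10911249657) (d = Add(Mul(233182, Pow(-62233, -1)), Mul(42517, Pow(175329, -1))) = Add(Mul(233182, Rational(-1, 62233)), Mul(42517, Rational(1, 175329))) = Add(Rational(-233182, 62233), Rational(42517, 175329)) = Rational(-38237606417, 10911249657) ≈ -3.5044)
Add(d, Mul(-1, x)) = Add(Rational(-38237606417, 10911249657), Mul(-1, 42436)) = Add(Rational(-38237606417, 10911249657), -42436) = Rational(-463068028050869, 10911249657)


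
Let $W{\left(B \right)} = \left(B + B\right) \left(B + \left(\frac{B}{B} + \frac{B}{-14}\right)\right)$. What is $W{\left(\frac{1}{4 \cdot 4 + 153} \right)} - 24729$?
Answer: $- \frac{380307108}{15379} \approx -24729.0$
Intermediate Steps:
$W{\left(B \right)} = 2 B \left(1 + \frac{13 B}{14}\right)$ ($W{\left(B \right)} = 2 B \left(B + \left(1 + B \left(- \frac{1}{14}\right)\right)\right) = 2 B \left(B - \left(-1 + \frac{B}{14}\right)\right) = 2 B \left(1 + \frac{13 B}{14}\right)$)
$W{\left(\frac{1}{4 \cdot 4 + 153} \right)} - 24729 = \frac{14 + \frac{13}{4 \cdot 4 + 153}}{7 \left(4 \cdot 4 + 153\right)} - 24729 = \frac{14 + \frac{13}{16 + 153}}{7 \left(16 + 153\right)} - 24729 = \frac{14 + \frac{13}{169}}{7 \cdot 169} - 24729 = \frac{1}{7} \cdot \frac{1}{169} \left(14 + 13 \cdot \frac{1}{169}\right) - 24729 = \frac{1}{7} \cdot \frac{1}{169} \left(14 + \frac{1}{13}\right) - 24729 = \frac{1}{7} \cdot \frac{1}{169} \cdot \frac{183}{13} - 24729 = \frac{183}{15379} - 24729 = - \frac{380307108}{15379}$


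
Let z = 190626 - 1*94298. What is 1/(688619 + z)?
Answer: 1/784947 ≈ 1.2740e-6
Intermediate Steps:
z = 96328 (z = 190626 - 94298 = 96328)
1/(688619 + z) = 1/(688619 + 96328) = 1/784947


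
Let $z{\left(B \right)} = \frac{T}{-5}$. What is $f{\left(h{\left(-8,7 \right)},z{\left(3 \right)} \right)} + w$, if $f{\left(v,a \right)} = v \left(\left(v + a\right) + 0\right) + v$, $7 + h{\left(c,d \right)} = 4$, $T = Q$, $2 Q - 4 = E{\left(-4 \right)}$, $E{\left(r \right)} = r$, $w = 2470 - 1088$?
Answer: $1388$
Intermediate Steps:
$w = 1382$ ($w = 2470 - 1088 = 1382$)
$Q = 0$ ($Q = 2 + \frac{1}{2} \left(-4\right) = 2 - 2 = 0$)
$T = 0$
$h{\left(c,d \right)} = -3$ ($h{\left(c,d \right)} = -7 + 4 = -3$)
$z{\left(B \right)} = 0$ ($z{\left(B \right)} = \frac{0}{-5} = 0 \left(- \frac{1}{5}\right) = 0$)
$f{\left(v,a \right)} = v + v \left(a + v\right)$ ($f{\left(v,a \right)} = v \left(\left(a + v\right) + 0\right) + v = v \left(a + v\right) + v = v + v \left(a + v\right)$)
$f{\left(h{\left(-8,7 \right)},z{\left(3 \right)} \right)} + w = - 3 \left(1 + 0 - 3\right) + 1382 = \left(-3\right) \left(-2\right) + 1382 = 6 + 1382 = 1388$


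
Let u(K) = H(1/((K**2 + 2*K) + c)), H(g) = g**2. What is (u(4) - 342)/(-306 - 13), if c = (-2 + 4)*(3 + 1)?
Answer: 31837/29696 ≈ 1.0721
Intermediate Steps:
c = 8 (c = 2*4 = 8)
u(K) = (8 + K**2 + 2*K)**(-2) (u(K) = (1/((K**2 + 2*K) + 8))**2 = (1/(8 + K**2 + 2*K))**2 = (8 + K**2 + 2*K)**(-2))
(u(4) - 342)/(-306 - 13) = ((8 + 4**2 + 2*4)**(-2) - 342)/(-306 - 13) = ((8 + 16 + 8)**(-2) - 342)/(-319) = (32**(-2) - 342)*(-1/319) = (1/1024 - 342)*(-1/319) = -350207/1024*(-1/319) = 31837/29696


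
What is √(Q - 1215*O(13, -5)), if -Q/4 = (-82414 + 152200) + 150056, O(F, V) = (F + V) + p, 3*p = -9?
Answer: I*√885443 ≈ 940.98*I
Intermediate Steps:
p = -3 (p = (⅓)*(-9) = -3)
O(F, V) = -3 + F + V (O(F, V) = (F + V) - 3 = -3 + F + V)
Q = -879368 (Q = -4*((-82414 + 152200) + 150056) = -4*(69786 + 150056) = -4*219842 = -879368)
√(Q - 1215*O(13, -5)) = √(-879368 - 1215*(-3 + 13 - 5)) = √(-879368 - 1215*5) = √(-879368 - 6075) = √(-885443) = I*√885443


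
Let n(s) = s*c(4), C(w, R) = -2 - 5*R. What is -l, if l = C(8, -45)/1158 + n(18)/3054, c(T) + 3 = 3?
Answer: -223/1158 ≈ -0.19257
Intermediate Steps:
c(T) = 0 (c(T) = -3 + 3 = 0)
n(s) = 0 (n(s) = s*0 = 0)
l = 223/1158 (l = (-2 - 5*(-45))/1158 + 0/3054 = (-2 + 225)*(1/1158) + 0*(1/3054) = 223*(1/1158) + 0 = 223/1158 + 0 = 223/1158 ≈ 0.19257)
-l = -1*223/1158 = -223/1158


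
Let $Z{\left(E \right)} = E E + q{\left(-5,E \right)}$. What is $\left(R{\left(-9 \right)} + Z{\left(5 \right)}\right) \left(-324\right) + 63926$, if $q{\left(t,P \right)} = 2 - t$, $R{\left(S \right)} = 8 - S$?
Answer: $48050$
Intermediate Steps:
$Z{\left(E \right)} = 7 + E^{2}$ ($Z{\left(E \right)} = E E + \left(2 - -5\right) = E^{2} + \left(2 + 5\right) = E^{2} + 7 = 7 + E^{2}$)
$\left(R{\left(-9 \right)} + Z{\left(5 \right)}\right) \left(-324\right) + 63926 = \left(\left(8 - -9\right) + \left(7 + 5^{2}\right)\right) \left(-324\right) + 63926 = \left(\left(8 + 9\right) + \left(7 + 25\right)\right) \left(-324\right) + 63926 = \left(17 + 32\right) \left(-324\right) + 63926 = 49 \left(-324\right) + 63926 = -15876 + 63926 = 48050$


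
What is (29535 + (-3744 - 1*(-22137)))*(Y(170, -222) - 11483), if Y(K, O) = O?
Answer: -560997240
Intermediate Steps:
(29535 + (-3744 - 1*(-22137)))*(Y(170, -222) - 11483) = (29535 + (-3744 - 1*(-22137)))*(-222 - 11483) = (29535 + (-3744 + 22137))*(-11705) = (29535 + 18393)*(-11705) = 47928*(-11705) = -560997240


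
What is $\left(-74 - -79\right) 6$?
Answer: $30$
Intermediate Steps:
$\left(-74 - -79\right) 6 = \left(-74 + 79\right) 6 = 5 \cdot 6 = 30$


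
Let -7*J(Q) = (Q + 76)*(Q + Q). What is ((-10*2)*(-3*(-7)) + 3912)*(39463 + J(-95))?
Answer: 952027452/7 ≈ 1.3600e+8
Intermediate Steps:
J(Q) = -2*Q*(76 + Q)/7 (J(Q) = -(Q + 76)*(Q + Q)/7 = -(76 + Q)*2*Q/7 = -2*Q*(76 + Q)/7)
((-10*2)*(-3*(-7)) + 3912)*(39463 + J(-95)) = ((-10*2)*(-3*(-7)) + 3912)*(39463 - 2/7*(-95)*(76 - 95)) = (-20*21 + 3912)*(39463 - 2/7*(-95)*(-19)) = (-420 + 3912)*(39463 - 3610/7) = 3492*(272631/7) = 952027452/7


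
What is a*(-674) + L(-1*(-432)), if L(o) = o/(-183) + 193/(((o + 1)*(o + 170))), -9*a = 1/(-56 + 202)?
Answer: -19294843105/10446711282 ≈ -1.8470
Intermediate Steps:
a = -1/1314 (a = -1/(9*(-56 + 202)) = -1/9/146 = -1/9*1/146 = -1/1314 ≈ -0.00076103)
L(o) = -o/183 + 193/((1 + o)*(170 + o)) (L(o) = o*(-1/183) + 193/(((1 + o)*(170 + o))) = -o/183 + 193*(1/((1 + o)*(170 + o))) = -o/183 + 193/((1 + o)*(170 + o)))
a*(-674) + L(-1*(-432)) = -1/1314*(-674) + (35319 - (-1*(-432))**3 - 171*(-1*(-432))**2 - (-170)*(-432))/(183*(170 + (-1*(-432))**2 + 171*(-1*(-432)))) = 337/657 + (35319 - 1*432**3 - 171*432**2 - 170*432)/(183*(170 + 432**2 + 171*432)) = 337/657 + (35319 - 1*80621568 - 171*186624 - 73440)/(183*(170 + 186624 + 73872)) = 337/657 + (1/183)*(35319 - 80621568 - 31912704 - 73440)/260666 = 337/657 + (1/183)*(1/260666)*(-112572393) = 337/657 - 37524131/15900626 = -19294843105/10446711282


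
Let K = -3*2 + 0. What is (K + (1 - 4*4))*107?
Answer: -2247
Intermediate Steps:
K = -6 (K = -6 + 0 = -6)
(K + (1 - 4*4))*107 = (-6 + (1 - 4*4))*107 = (-6 + (1 - 16))*107 = (-6 - 15)*107 = -21*107 = -2247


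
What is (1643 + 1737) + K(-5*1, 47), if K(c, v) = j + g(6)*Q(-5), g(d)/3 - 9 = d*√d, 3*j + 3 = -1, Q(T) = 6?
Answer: 10622/3 + 108*√6 ≈ 3805.2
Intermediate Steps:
j = -4/3 (j = -1 + (⅓)*(-1) = -1 - ⅓ = -4/3 ≈ -1.3333)
g(d) = 27 + 3*d^(3/2) (g(d) = 27 + 3*(d*√d) = 27 + 3*d^(3/2))
K(c, v) = 482/3 + 108*√6 (K(c, v) = -4/3 + (27 + 3*6^(3/2))*6 = -4/3 + (27 + 3*(6*√6))*6 = -4/3 + (27 + 18*√6)*6 = -4/3 + (162 + 108*√6) = 482/3 + 108*√6)
(1643 + 1737) + K(-5*1, 47) = (1643 + 1737) + (482/3 + 108*√6) = 3380 + (482/3 + 108*√6) = 10622/3 + 108*√6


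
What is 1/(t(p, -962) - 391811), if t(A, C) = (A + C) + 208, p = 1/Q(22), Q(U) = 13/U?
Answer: -13/5103323 ≈ -2.5474e-6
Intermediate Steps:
p = 22/13 (p = 1/(13/22) = 22/13 ≈ 1.6923)
t(A, C) = 208 + A + C
1/(t(p, -962) - 391811) = 1/((208 + 22/13 - 962) - 391811) = 1/(-9780/13 - 391811) = 1/(-5103323/13) = -13/5103323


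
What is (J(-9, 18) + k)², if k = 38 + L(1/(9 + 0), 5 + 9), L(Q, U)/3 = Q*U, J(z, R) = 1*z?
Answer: 10201/9 ≈ 1133.4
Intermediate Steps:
J(z, R) = z
L(Q, U) = 3*Q*U (L(Q, U) = 3*(Q*U) = 3*Q*U)
k = 128/3 (k = 38 + 3*(5 + 9)/(9 + 0) = 38 + 3*14/9 = 38 + 3*(⅑)*14 = 38 + 14/3 = 128/3 ≈ 42.667)
(J(-9, 18) + k)² = (-9 + 128/3)² = (101/3)² = 10201/9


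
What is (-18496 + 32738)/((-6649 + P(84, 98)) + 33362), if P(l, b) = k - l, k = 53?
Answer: 7121/13341 ≈ 0.53377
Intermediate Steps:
P(l, b) = 53 - l
(-18496 + 32738)/((-6649 + P(84, 98)) + 33362) = (-18496 + 32738)/((-6649 + (53 - 1*84)) + 33362) = 14242/((-6649 + (53 - 84)) + 33362) = 14242/((-6649 - 31) + 33362) = 14242/(-6680 + 33362) = 14242/26682 = 14242*(1/26682) = 7121/13341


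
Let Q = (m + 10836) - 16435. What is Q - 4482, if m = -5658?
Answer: -15739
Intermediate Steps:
Q = -11257 (Q = (-5658 + 10836) - 16435 = 5178 - 16435 = -11257)
Q - 4482 = -11257 - 4482 = -15739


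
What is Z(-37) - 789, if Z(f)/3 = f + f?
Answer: -1011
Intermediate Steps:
Z(f) = 6*f (Z(f) = 3*(f + f) = 3*(2*f) = 6*f)
Z(-37) - 789 = 6*(-37) - 789 = -222 - 789 = -1011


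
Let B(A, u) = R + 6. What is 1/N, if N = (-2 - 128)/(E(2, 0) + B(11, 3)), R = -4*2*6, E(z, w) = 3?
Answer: 3/10 ≈ 0.30000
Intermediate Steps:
R = -48 (R = -8*6 = -48)
B(A, u) = -42 (B(A, u) = -48 + 6 = -42)
N = 10/3 (N = (-2 - 128)/(3 - 42) = -130/(-39) = -1/39*(-130) = 10/3 ≈ 3.3333)
1/N = 1/(10/3) = 3/10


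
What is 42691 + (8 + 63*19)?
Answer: 43896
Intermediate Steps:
42691 + (8 + 63*19) = 42691 + (8 + 1197) = 42691 + 1205 = 43896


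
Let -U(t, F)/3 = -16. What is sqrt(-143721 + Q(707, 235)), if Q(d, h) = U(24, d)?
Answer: I*sqrt(143673) ≈ 379.04*I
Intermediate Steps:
U(t, F) = 48 (U(t, F) = -3*(-16) = 48)
Q(d, h) = 48
sqrt(-143721 + Q(707, 235)) = sqrt(-143721 + 48) = sqrt(-143673) = I*sqrt(143673)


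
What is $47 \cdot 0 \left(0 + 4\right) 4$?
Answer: $0$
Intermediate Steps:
$47 \cdot 0 \left(0 + 4\right) 4 = 0 \cdot 4 \cdot 4 = 0 \cdot 16 = 0$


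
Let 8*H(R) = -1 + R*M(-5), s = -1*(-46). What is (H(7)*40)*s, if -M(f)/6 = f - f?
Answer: -230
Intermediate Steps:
s = 46
M(f) = 0 (M(f) = -6*(f - f) = -6*0 = 0)
H(R) = -1/8 (H(R) = (-1 + R*0)/8 = (-1 + 0)/8 = (1/8)*(-1) = -1/8)
(H(7)*40)*s = -1/8*40*46 = -5*46 = -230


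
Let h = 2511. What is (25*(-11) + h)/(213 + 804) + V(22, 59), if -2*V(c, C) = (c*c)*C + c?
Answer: -14529677/1017 ≈ -14287.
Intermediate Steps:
V(c, C) = -c/2 - C*c²/2 (V(c, C) = -((c*c)*C + c)/2 = -(c²*C + c)/2 = -(C*c² + c)/2 = -(c + C*c²)/2 = -c/2 - C*c²/2)
(25*(-11) + h)/(213 + 804) + V(22, 59) = (25*(-11) + 2511)/(213 + 804) - ½*22*(1 + 59*22) = (-275 + 2511)/1017 - ½*22*(1 + 1298) = 2236*(1/1017) - ½*22*1299 = 2236/1017 - 14289 = -14529677/1017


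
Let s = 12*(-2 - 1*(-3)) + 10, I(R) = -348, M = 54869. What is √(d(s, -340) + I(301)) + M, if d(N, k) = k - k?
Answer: 54869 + 2*I*√87 ≈ 54869.0 + 18.655*I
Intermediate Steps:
s = 22 (s = 12*(-2 + 3) + 10 = 12*1 + 10 = 12 + 10 = 22)
d(N, k) = 0
√(d(s, -340) + I(301)) + M = √(0 - 348) + 54869 = √(-348) + 54869 = 2*I*√87 + 54869 = 54869 + 2*I*√87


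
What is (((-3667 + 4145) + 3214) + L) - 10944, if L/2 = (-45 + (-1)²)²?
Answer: -3380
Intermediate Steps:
L = 3872 (L = 2*(-45 + (-1)²)² = 2*(-45 + 1)² = 2*(-44)² = 2*1936 = 3872)
(((-3667 + 4145) + 3214) + L) - 10944 = (((-3667 + 4145) + 3214) + 3872) - 10944 = ((478 + 3214) + 3872) - 10944 = (3692 + 3872) - 10944 = 7564 - 10944 = -3380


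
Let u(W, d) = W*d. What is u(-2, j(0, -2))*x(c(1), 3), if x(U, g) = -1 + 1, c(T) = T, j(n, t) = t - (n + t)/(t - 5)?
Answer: 0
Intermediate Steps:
j(n, t) = t - (n + t)/(-5 + t)
x(U, g) = 0
u(-2, j(0, -2))*x(c(1), 3) = -2*((-2)**2 - 1*0 - 6*(-2))/(-5 - 2)*0 = -2*(4 + 0 + 12)/(-7)*0 = -(-2)*16/7*0 = -2*(-16/7)*0 = (32/7)*0 = 0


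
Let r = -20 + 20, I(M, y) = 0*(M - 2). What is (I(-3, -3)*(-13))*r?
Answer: 0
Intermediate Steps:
I(M, y) = 0 (I(M, y) = 0*(-2 + M) = 0)
r = 0
(I(-3, -3)*(-13))*r = (0*(-13))*0 = 0*0 = 0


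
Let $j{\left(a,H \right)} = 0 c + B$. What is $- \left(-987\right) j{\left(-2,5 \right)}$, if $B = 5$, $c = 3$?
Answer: $4935$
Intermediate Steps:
$j{\left(a,H \right)} = 5$ ($j{\left(a,H \right)} = 0 \cdot 3 + 5 = 0 + 5 = 5$)
$- \left(-987\right) j{\left(-2,5 \right)} = - \left(-987\right) 5 = \left(-1\right) \left(-4935\right) = 4935$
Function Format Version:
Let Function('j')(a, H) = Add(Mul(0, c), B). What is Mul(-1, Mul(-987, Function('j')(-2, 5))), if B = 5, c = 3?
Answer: 4935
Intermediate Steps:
Function('j')(a, H) = 5 (Function('j')(a, H) = Add(Mul(0, 3), 5) = Add(0, 5) = 5)
Mul(-1, Mul(-987, Function('j')(-2, 5))) = Mul(-1, Mul(-987, 5)) = Mul(-1, -4935) = 4935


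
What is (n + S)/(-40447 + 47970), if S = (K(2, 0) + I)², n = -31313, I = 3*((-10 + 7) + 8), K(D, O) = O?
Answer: -31088/7523 ≈ -4.1324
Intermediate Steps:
I = 15 (I = 3*(-3 + 8) = 3*5 = 15)
S = 225 (S = (0 + 15)² = 15² = 225)
(n + S)/(-40447 + 47970) = (-31313 + 225)/(-40447 + 47970) = -31088/7523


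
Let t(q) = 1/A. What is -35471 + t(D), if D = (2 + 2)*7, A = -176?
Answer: -6242897/176 ≈ -35471.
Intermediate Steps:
D = 28 (D = 4*7 = 28)
t(q) = -1/176 (t(q) = 1/(-176) = -1/176)
-35471 + t(D) = -35471 - 1/176 = -6242897/176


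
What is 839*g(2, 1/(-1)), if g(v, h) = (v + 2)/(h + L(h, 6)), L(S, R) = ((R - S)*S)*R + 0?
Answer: -3356/43 ≈ -78.047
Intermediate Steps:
L(S, R) = R*S*(R - S) (L(S, R) = (S*(R - S))*R + 0 = R*S*(R - S) + 0 = R*S*(R - S))
g(v, h) = (2 + v)/(h + 6*h*(6 - h)) (g(v, h) = (v + 2)/(h + 6*h*(6 - h)) = (2 + v)/(h + 6*h*(6 - h)))
839*g(2, 1/(-1)) = 839*((-2 - 1*2)/((1/(-1))*(-37 + 6/(-1)))) = 839*((-2 - 2)/((-1)*(-37 + 6*(-1)))) = 839*(-1*(-4)/(-37 - 6)) = 839*(-1*(-4)/(-43)) = 839*(-1*(-1/43)*(-4)) = 839*(-4/43) = -3356/43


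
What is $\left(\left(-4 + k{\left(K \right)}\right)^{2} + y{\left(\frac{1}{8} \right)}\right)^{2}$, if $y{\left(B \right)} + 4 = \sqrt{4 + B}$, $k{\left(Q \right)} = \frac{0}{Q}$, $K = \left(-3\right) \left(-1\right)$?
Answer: $\frac{\left(48 + \sqrt{66}\right)^{2}}{16} \approx 196.87$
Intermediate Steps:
$K = 3$
$k{\left(Q \right)} = 0$
$y{\left(B \right)} = -4 + \sqrt{4 + B}$
$\left(\left(-4 + k{\left(K \right)}\right)^{2} + y{\left(\frac{1}{8} \right)}\right)^{2} = \left(\left(-4 + 0\right)^{2} - \left(4 - \sqrt{4 + \frac{1}{8}}\right)\right)^{2} = \left(\left(-4\right)^{2} - \left(4 - \sqrt{4 + \frac{1}{8}}\right)\right)^{2} = \left(16 - \left(4 - \sqrt{\frac{33}{8}}\right)\right)^{2} = \left(16 - \left(4 - \frac{\sqrt{66}}{4}\right)\right)^{2} = \left(12 + \frac{\sqrt{66}}{4}\right)^{2}$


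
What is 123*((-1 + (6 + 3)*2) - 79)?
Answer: -7626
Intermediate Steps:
123*((-1 + (6 + 3)*2) - 79) = 123*((-1 + 9*2) - 79) = 123*((-1 + 18) - 79) = 123*(17 - 79) = 123*(-62) = -7626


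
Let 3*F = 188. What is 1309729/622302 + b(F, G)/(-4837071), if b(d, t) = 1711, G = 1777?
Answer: 2111395801679/1003372985814 ≈ 2.1043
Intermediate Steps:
F = 188/3 (F = (⅓)*188 = 188/3 ≈ 62.667)
1309729/622302 + b(F, G)/(-4837071) = 1309729/622302 + 1711/(-4837071) = 1309729*(1/622302) + 1711*(-1/4837071) = 1309729/622302 - 1711/4837071 = 2111395801679/1003372985814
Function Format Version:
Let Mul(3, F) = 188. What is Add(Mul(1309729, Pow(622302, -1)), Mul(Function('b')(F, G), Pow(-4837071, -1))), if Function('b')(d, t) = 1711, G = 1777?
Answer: Rational(2111395801679, 1003372985814) ≈ 2.1043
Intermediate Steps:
F = Rational(188, 3) (F = Mul(Rational(1, 3), 188) = Rational(188, 3) ≈ 62.667)
Add(Mul(1309729, Pow(622302, -1)), Mul(Function('b')(F, G), Pow(-4837071, -1))) = Add(Mul(1309729, Pow(622302, -1)), Mul(1711, Pow(-4837071, -1))) = Add(Mul(1309729, Rational(1, 622302)), Mul(1711, Rational(-1, 4837071))) = Add(Rational(1309729, 622302), Rational(-1711, 4837071)) = Rational(2111395801679, 1003372985814)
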